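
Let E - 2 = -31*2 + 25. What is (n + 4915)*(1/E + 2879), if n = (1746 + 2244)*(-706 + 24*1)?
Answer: -54740345292/7 ≈ -7.8201e+9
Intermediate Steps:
E = -35 (E = 2 + (-31*2 + 25) = 2 + (-62 + 25) = 2 - 37 = -35)
n = -2721180 (n = 3990*(-706 + 24) = 3990*(-682) = -2721180)
(n + 4915)*(1/E + 2879) = (-2721180 + 4915)*(1/(-35) + 2879) = -2716265*(-1/35 + 2879) = -2716265*100764/35 = -54740345292/7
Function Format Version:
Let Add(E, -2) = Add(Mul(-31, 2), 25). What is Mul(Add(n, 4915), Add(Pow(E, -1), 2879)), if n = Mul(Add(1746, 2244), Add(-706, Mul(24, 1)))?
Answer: Rational(-54740345292, 7) ≈ -7.8201e+9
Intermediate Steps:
E = -35 (E = Add(2, Add(Mul(-31, 2), 25)) = Add(2, Add(-62, 25)) = Add(2, -37) = -35)
n = -2721180 (n = Mul(3990, Add(-706, 24)) = Mul(3990, -682) = -2721180)
Mul(Add(n, 4915), Add(Pow(E, -1), 2879)) = Mul(Add(-2721180, 4915), Add(Pow(-35, -1), 2879)) = Mul(-2716265, Add(Rational(-1, 35), 2879)) = Mul(-2716265, Rational(100764, 35)) = Rational(-54740345292, 7)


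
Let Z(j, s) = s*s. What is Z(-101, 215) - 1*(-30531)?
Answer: 76756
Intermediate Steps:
Z(j, s) = s²
Z(-101, 215) - 1*(-30531) = 215² - 1*(-30531) = 46225 + 30531 = 76756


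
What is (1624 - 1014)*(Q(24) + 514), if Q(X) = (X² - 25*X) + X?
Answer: 313540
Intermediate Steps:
Q(X) = X² - 24*X
(1624 - 1014)*(Q(24) + 514) = (1624 - 1014)*(24*(-24 + 24) + 514) = 610*(24*0 + 514) = 610*(0 + 514) = 610*514 = 313540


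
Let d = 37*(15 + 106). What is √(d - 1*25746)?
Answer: I*√21269 ≈ 145.84*I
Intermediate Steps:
d = 4477 (d = 37*121 = 4477)
√(d - 1*25746) = √(4477 - 1*25746) = √(4477 - 25746) = √(-21269) = I*√21269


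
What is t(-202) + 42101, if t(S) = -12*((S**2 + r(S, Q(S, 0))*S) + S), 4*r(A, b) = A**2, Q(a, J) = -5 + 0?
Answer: 24282101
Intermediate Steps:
Q(a, J) = -5
r(A, b) = A**2/4
t(S) = -12*S - 12*S**2 - 3*S**3 (t(S) = -12*((S**2 + (S**2/4)*S) + S) = -12*((S**2 + S**3/4) + S) = -12*(S + S**2 + S**3/4) = -12*S - 12*S**2 - 3*S**3)
t(-202) + 42101 = -3*(-202)*(4 + (-202)**2 + 4*(-202)) + 42101 = -3*(-202)*(4 + 40804 - 808) + 42101 = -3*(-202)*40000 + 42101 = 24240000 + 42101 = 24282101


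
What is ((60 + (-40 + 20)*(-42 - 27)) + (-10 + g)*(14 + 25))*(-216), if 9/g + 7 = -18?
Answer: -5594184/25 ≈ -2.2377e+5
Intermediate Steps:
g = -9/25 (g = 9/(-7 - 18) = 9/(-25) = 9*(-1/25) = -9/25 ≈ -0.36000)
((60 + (-40 + 20)*(-42 - 27)) + (-10 + g)*(14 + 25))*(-216) = ((60 + (-40 + 20)*(-42 - 27)) + (-10 - 9/25)*(14 + 25))*(-216) = ((60 - 20*(-69)) - 259/25*39)*(-216) = ((60 + 1380) - 10101/25)*(-216) = (1440 - 10101/25)*(-216) = (25899/25)*(-216) = -5594184/25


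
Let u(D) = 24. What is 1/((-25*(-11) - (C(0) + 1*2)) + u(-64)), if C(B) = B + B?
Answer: 1/297 ≈ 0.0033670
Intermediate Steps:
C(B) = 2*B
1/((-25*(-11) - (C(0) + 1*2)) + u(-64)) = 1/((-25*(-11) - (2*0 + 1*2)) + 24) = 1/((275 - (0 + 2)) + 24) = 1/((275 - 1*2) + 24) = 1/((275 - 2) + 24) = 1/(273 + 24) = 1/297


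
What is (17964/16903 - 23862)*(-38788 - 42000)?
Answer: 32583531040536/16903 ≈ 1.9277e+9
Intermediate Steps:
(17964/16903 - 23862)*(-38788 - 42000) = (17964*(1/16903) - 23862)*(-80788) = (17964/16903 - 23862)*(-80788) = -403321422/16903*(-80788) = 32583531040536/16903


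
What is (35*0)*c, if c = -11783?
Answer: 0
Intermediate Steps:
(35*0)*c = (35*0)*(-11783) = 0*(-11783) = 0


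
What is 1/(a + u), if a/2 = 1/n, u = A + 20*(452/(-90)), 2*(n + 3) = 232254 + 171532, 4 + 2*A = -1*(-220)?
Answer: 908505/6864269 ≈ 0.13235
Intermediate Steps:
A = 108 (A = -2 + (-1*(-220))/2 = -2 + (½)*220 = -2 + 110 = 108)
n = 201890 (n = -3 + (232254 + 171532)/2 = -3 + (½)*403786 = -3 + 201893 = 201890)
u = 68/9 (u = 108 + 20*(452/(-90)) = 108 + 20*(452*(-1/90)) = 108 + 20*(-226/45) = 108 - 904/9 = 68/9 ≈ 7.5556)
a = 1/100945 (a = 2/201890 = 2*(1/201890) = 1/100945 ≈ 9.9064e-6)
1/(a + u) = 1/(1/100945 + 68/9) = 1/(6864269/908505) = 908505/6864269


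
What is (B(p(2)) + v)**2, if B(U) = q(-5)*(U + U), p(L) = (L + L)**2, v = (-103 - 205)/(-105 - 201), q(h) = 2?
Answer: 98922916/23409 ≈ 4225.9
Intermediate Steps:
v = 154/153 (v = -308/(-306) = -308*(-1/306) = 154/153 ≈ 1.0065)
p(L) = 4*L**2 (p(L) = (2*L)**2 = 4*L**2)
B(U) = 4*U (B(U) = 2*(U + U) = 2*(2*U) = 4*U)
(B(p(2)) + v)**2 = (4*(4*2**2) + 154/153)**2 = (4*(4*4) + 154/153)**2 = (4*16 + 154/153)**2 = (64 + 154/153)**2 = (9946/153)**2 = 98922916/23409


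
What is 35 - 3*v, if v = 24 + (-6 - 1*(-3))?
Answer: -28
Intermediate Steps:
v = 21 (v = 24 + (-6 + 3) = 24 - 3 = 21)
35 - 3*v = 35 - 3*21 = 35 - 63 = -28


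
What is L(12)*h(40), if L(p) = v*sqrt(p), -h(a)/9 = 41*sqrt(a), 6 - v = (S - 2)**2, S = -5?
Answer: 63468*sqrt(30) ≈ 3.4763e+5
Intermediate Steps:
v = -43 (v = 6 - (-5 - 2)**2 = 6 - 1*(-7)**2 = 6 - 1*49 = 6 - 49 = -43)
h(a) = -369*sqrt(a)
L(p) = -43*sqrt(p)
L(12)*h(40) = (-86*sqrt(3))*(-738*sqrt(10)) = 63468*sqrt(30)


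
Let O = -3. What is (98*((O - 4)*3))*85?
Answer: -174930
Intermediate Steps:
(98*((O - 4)*3))*85 = (98*((-3 - 4)*3))*85 = (98*(-7*3))*85 = (98*(-21))*85 = -2058*85 = -174930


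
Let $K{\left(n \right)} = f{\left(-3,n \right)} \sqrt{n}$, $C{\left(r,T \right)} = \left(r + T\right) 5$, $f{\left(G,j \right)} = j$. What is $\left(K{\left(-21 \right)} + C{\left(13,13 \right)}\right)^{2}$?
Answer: $7639 - 5460 i \sqrt{21} \approx 7639.0 - 25021.0 i$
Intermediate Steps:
$C{\left(r,T \right)} = 5 T + 5 r$ ($C{\left(r,T \right)} = \left(T + r\right) 5 = 5 T + 5 r$)
$K{\left(n \right)} = n^{\frac{3}{2}}$ ($K{\left(n \right)} = n \sqrt{n} = n^{\frac{3}{2}}$)
$\left(K{\left(-21 \right)} + C{\left(13,13 \right)}\right)^{2} = \left(\left(-21\right)^{\frac{3}{2}} + \left(5 \cdot 13 + 5 \cdot 13\right)\right)^{2} = \left(- 21 i \sqrt{21} + \left(65 + 65\right)\right)^{2} = \left(- 21 i \sqrt{21} + 130\right)^{2} = \left(130 - 21 i \sqrt{21}\right)^{2}$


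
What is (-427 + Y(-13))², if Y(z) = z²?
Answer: 66564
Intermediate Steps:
(-427 + Y(-13))² = (-427 + (-13)²)² = (-427 + 169)² = (-258)² = 66564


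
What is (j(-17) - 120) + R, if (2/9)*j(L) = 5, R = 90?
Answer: -15/2 ≈ -7.5000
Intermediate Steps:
j(L) = 45/2 (j(L) = (9/2)*5 = 45/2)
(j(-17) - 120) + R = (45/2 - 120) + 90 = -195/2 + 90 = -15/2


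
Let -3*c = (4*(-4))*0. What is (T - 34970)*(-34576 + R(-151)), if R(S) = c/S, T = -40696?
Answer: 2616227616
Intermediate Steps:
c = 0 (c = -4*(-4)*0/3 = -(-16)*0/3 = -1/3*0 = 0)
R(S) = 0 (R(S) = 0/S = 0)
(T - 34970)*(-34576 + R(-151)) = (-40696 - 34970)*(-34576 + 0) = -75666*(-34576) = 2616227616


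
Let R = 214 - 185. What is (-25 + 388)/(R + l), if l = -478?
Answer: -363/449 ≈ -0.80846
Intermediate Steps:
R = 29
(-25 + 388)/(R + l) = (-25 + 388)/(29 - 478) = 363/(-449) = 363*(-1/449) = -363/449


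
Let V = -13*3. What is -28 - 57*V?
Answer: 2195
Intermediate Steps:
V = -39
-28 - 57*V = -28 - 57*(-39) = -28 + 2223 = 2195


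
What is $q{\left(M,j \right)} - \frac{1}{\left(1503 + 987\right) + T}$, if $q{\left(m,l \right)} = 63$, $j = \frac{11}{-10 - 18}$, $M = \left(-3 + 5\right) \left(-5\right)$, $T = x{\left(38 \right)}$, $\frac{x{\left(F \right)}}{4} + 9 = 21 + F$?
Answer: $\frac{169469}{2690} \approx 63.0$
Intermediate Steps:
$x{\left(F \right)} = 48 + 4 F$ ($x{\left(F \right)} = -36 + 4 \left(21 + F\right) = -36 + \left(84 + 4 F\right) = 48 + 4 F$)
$T = 200$ ($T = 48 + 4 \cdot 38 = 48 + 152 = 200$)
$M = -10$ ($M = 2 \left(-5\right) = -10$)
$j = - \frac{11}{28}$ ($j = \frac{11}{-10 - 18} = \frac{11}{-28} = 11 \left(- \frac{1}{28}\right) = - \frac{11}{28} \approx -0.39286$)
$q{\left(M,j \right)} - \frac{1}{\left(1503 + 987\right) + T} = 63 - \frac{1}{\left(1503 + 987\right) + 200} = 63 - \frac{1}{2490 + 200} = 63 - \frac{1}{2690} = \frac{169469}{2690}$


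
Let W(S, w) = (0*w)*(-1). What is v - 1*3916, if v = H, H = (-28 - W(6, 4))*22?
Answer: -4532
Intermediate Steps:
W(S, w) = 0 (W(S, w) = 0*(-1) = 0)
H = -616 (H = (-28 - 1*0)*22 = (-28 + 0)*22 = -28*22 = -616)
v = -616
v - 1*3916 = -616 - 1*3916 = -616 - 3916 = -4532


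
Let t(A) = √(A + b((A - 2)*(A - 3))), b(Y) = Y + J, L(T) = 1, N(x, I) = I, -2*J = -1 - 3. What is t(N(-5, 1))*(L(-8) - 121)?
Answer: -120*√5 ≈ -268.33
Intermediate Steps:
J = 2 (J = -(-1 - 3)/2 = -½*(-4) = 2)
b(Y) = 2 + Y (b(Y) = Y + 2 = 2 + Y)
t(A) = √(2 + A + (-3 + A)*(-2 + A)) (t(A) = √(A + (2 + (A - 2)*(A - 3))) = √(A + (2 + (-2 + A)*(-3 + A))) = √(A + (2 + (-3 + A)*(-2 + A))) = √(2 + A + (-3 + A)*(-2 + A)))
t(N(-5, 1))*(L(-8) - 121) = √(8 + 1² - 4*1)*(1 - 121) = √(8 + 1 - 4)*(-120) = √5*(-120) = -120*√5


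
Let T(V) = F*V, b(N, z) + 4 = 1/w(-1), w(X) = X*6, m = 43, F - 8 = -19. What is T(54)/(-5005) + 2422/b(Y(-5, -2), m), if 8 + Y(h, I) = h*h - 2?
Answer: -1322142/2275 ≈ -581.16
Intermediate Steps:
F = -11 (F = 8 - 19 = -11)
Y(h, I) = -10 + h² (Y(h, I) = -8 + (h*h - 2) = -8 + (h² - 2) = -8 + (-2 + h²) = -10 + h²)
w(X) = 6*X
b(N, z) = -25/6 (b(N, z) = -4 + 1/(6*(-1)) = -4 + 1/(-6) = -4 - ⅙ = -25/6)
T(V) = -11*V
T(54)/(-5005) + 2422/b(Y(-5, -2), m) = -11*54/(-5005) + 2422/(-25/6) = -594*(-1/5005) + 2422*(-6/25) = 54/455 - 14532/25 = -1322142/2275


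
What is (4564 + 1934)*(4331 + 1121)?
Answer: 35427096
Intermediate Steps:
(4564 + 1934)*(4331 + 1121) = 6498*5452 = 35427096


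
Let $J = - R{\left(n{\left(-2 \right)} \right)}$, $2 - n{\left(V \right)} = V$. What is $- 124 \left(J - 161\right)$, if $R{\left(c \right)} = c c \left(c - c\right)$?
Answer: $19964$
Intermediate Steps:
$n{\left(V \right)} = 2 - V$
$R{\left(c \right)} = 0$ ($R{\left(c \right)} = c^{2} \cdot 0 = 0$)
$J = 0$ ($J = \left(-1\right) 0 = 0$)
$- 124 \left(J - 161\right) = - 124 \left(0 - 161\right) = \left(-124\right) \left(-161\right) = 19964$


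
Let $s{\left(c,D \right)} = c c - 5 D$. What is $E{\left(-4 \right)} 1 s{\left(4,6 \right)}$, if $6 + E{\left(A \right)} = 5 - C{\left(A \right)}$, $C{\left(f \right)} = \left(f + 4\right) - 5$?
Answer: $-56$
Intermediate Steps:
$C{\left(f \right)} = -1 + f$ ($C{\left(f \right)} = \left(4 + f\right) - 5 = -1 + f$)
$E{\left(A \right)} = - A$ ($E{\left(A \right)} = -6 - \left(-6 + A\right) = - A$)
$s{\left(c,D \right)} = c^{2} - 5 D$
$E{\left(-4 \right)} 1 s{\left(4,6 \right)} = \left(-1\right) \left(-4\right) 1 \left(4^{2} - 30\right) = 4 \cdot 1 \left(16 - 30\right) = 4 \left(-14\right) = -56$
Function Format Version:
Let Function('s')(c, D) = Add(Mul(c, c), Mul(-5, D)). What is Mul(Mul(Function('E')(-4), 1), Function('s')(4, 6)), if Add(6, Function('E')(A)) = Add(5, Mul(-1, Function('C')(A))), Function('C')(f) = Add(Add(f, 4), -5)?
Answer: -56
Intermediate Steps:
Function('C')(f) = Add(-1, f) (Function('C')(f) = Add(Add(4, f), -5) = Add(-1, f))
Function('E')(A) = Mul(-1, A) (Function('E')(A) = Add(-6, Add(5, Mul(-1, Add(-1, A)))) = Add(-6, Add(5, Add(1, Mul(-1, A)))) = Add(-6, Add(6, Mul(-1, A))) = Mul(-1, A))
Function('s')(c, D) = Add(Pow(c, 2), Mul(-5, D))
Mul(Mul(Function('E')(-4), 1), Function('s')(4, 6)) = Mul(Mul(Mul(-1, -4), 1), Add(Pow(4, 2), Mul(-5, 6))) = Mul(Mul(4, 1), Add(16, -30)) = Mul(4, -14) = -56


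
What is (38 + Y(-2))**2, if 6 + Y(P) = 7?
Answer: 1521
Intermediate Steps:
Y(P) = 1 (Y(P) = -6 + 7 = 1)
(38 + Y(-2))**2 = (38 + 1)**2 = 39**2 = 1521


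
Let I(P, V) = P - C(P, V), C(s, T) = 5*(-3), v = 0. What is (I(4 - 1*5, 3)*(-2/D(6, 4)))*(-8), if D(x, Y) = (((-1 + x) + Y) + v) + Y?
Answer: 224/13 ≈ 17.231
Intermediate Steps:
C(s, T) = -15
I(P, V) = 15 + P (I(P, V) = P - 1*(-15) = P + 15 = 15 + P)
D(x, Y) = -1 + x + 2*Y (D(x, Y) = (((-1 + x) + Y) + 0) + Y = ((-1 + Y + x) + 0) + Y = (-1 + Y + x) + Y = -1 + x + 2*Y)
(I(4 - 1*5, 3)*(-2/D(6, 4)))*(-8) = ((15 + (4 - 1*5))*(-2/(-1 + 6 + 2*4)))*(-8) = ((15 + (4 - 5))*(-2/(-1 + 6 + 8)))*(-8) = ((15 - 1)*(-2/13))*(-8) = (14*(-2*1/13))*(-8) = (14*(-2/13))*(-8) = -28/13*(-8) = 224/13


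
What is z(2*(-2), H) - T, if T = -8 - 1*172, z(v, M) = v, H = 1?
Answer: 176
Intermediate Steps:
T = -180 (T = -8 - 172 = -180)
z(2*(-2), H) - T = 2*(-2) - 1*(-180) = -4 + 180 = 176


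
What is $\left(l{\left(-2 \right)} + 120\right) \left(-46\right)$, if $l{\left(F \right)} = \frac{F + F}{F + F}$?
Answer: $-5566$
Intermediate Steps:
$l{\left(F \right)} = 1$ ($l{\left(F \right)} = \frac{2 F}{2 F} = 2 F \frac{1}{2 F} = 1$)
$\left(l{\left(-2 \right)} + 120\right) \left(-46\right) = \left(1 + 120\right) \left(-46\right) = 121 \left(-46\right) = -5566$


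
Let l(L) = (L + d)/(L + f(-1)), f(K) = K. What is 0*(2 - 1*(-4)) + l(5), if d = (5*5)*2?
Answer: 55/4 ≈ 13.750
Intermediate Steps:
d = 50 (d = 25*2 = 50)
l(L) = (50 + L)/(-1 + L) (l(L) = (L + 50)/(L - 1) = (50 + L)/(-1 + L))
0*(2 - 1*(-4)) + l(5) = 0*(2 - 1*(-4)) + (50 + 5)/(-1 + 5) = 0*(2 + 4) + 55/4 = 0*6 + (1/4)*55 = 0 + 55/4 = 55/4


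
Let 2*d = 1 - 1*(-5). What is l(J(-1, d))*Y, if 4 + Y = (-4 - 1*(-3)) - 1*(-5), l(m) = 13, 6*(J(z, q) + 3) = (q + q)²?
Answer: 0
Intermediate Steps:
d = 3 (d = (1 - 1*(-5))/2 = (1 + 5)/2 = (½)*6 = 3)
J(z, q) = -3 + 2*q²/3 (J(z, q) = -3 + (q + q)²/6 = -3 + (2*q)²/6 = -3 + (4*q²)/6 = -3 + 2*q²/3)
Y = 0 (Y = -4 + ((-4 - 1*(-3)) - 1*(-5)) = -4 + ((-4 + 3) + 5) = -4 + (-1 + 5) = -4 + 4 = 0)
l(J(-1, d))*Y = 13*0 = 0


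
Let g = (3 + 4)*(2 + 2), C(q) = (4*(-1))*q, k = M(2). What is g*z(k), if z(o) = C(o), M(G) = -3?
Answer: 336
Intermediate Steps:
k = -3
C(q) = -4*q
z(o) = -4*o
g = 28 (g = 7*4 = 28)
g*z(k) = 28*(-4*(-3)) = 28*12 = 336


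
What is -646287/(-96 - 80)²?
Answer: -646287/30976 ≈ -20.864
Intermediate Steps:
-646287/(-96 - 80)² = -646287/((-176)²) = -646287/30976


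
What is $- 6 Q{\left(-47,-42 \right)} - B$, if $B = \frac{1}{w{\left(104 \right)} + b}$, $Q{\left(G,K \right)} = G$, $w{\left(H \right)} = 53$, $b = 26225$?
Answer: $\frac{7410395}{26278} \approx 282.0$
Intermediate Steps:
$B = \frac{1}{26278}$ ($B = \frac{1}{53 + 26225} = \frac{1}{26278} \approx 3.8055 \cdot 10^{-5}$)
$- 6 Q{\left(-47,-42 \right)} - B = \left(-6\right) \left(-47\right) - \frac{1}{26278} = 282 - \frac{1}{26278} = \frac{7410395}{26278}$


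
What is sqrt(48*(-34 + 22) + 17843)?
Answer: sqrt(17267) ≈ 131.40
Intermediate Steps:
sqrt(48*(-34 + 22) + 17843) = sqrt(48*(-12) + 17843) = sqrt(-576 + 17843) = sqrt(17267)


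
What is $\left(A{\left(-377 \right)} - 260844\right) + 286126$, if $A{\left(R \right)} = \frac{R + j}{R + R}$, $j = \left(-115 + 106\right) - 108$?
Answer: $\frac{733197}{29} \approx 25283.0$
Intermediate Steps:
$j = -117$ ($j = -9 - 108 = -117$)
$A{\left(R \right)} = \frac{-117 + R}{2 R}$ ($A{\left(R \right)} = \frac{R - 117}{R + R} = \frac{-117 + R}{2 R}$)
$\left(A{\left(-377 \right)} - 260844\right) + 286126 = \left(\frac{-117 - 377}{2 \left(-377\right)} - 260844\right) + 286126 = \left(\frac{1}{2} \left(- \frac{1}{377}\right) \left(-494\right) - 260844\right) + 286126 = \left(\frac{19}{29} - 260844\right) + 286126 = - \frac{7564457}{29} + 286126 = \frac{733197}{29}$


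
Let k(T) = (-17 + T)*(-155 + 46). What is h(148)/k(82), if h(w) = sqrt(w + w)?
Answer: -2*sqrt(74)/7085 ≈ -0.0024283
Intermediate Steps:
k(T) = 1853 - 109*T (k(T) = (-17 + T)*(-109) = 1853 - 109*T)
h(w) = sqrt(2)*sqrt(w) (h(w) = sqrt(2*w) = sqrt(2)*sqrt(w))
h(148)/k(82) = (sqrt(2)*sqrt(148))/(1853 - 109*82) = (sqrt(2)*(2*sqrt(37)))/(1853 - 8938) = (2*sqrt(74))/(-7085) = (2*sqrt(74))*(-1/7085) = -2*sqrt(74)/7085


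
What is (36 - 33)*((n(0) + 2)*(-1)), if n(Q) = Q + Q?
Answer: -6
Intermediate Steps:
n(Q) = 2*Q
(36 - 33)*((n(0) + 2)*(-1)) = (36 - 33)*((2*0 + 2)*(-1)) = 3*((0 + 2)*(-1)) = 3*(2*(-1)) = 3*(-2) = -6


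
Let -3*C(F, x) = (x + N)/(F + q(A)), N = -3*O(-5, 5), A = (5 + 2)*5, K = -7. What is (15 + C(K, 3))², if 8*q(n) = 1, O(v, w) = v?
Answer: 762129/3025 ≈ 251.94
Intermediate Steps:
A = 35 (A = 7*5 = 35)
q(n) = ⅛ (q(n) = (⅛)*1 = ⅛)
N = 15 (N = -3*(-5) = 15)
C(F, x) = -(15 + x)/(3*(⅛ + F)) (C(F, x) = -(x + 15)/(3*(F + ⅛)) = -(15 + x)/(3*(⅛ + F)))
(15 + C(K, 3))² = (15 + 8*(-15 - 1*3)/(3*(1 + 8*(-7))))² = (15 + 8*(-15 - 3)/(3*(1 - 56)))² = (15 + (8/3)*(-18)/(-55))² = (15 + (8/3)*(-1/55)*(-18))² = (15 + 48/55)² = (873/55)² = 762129/3025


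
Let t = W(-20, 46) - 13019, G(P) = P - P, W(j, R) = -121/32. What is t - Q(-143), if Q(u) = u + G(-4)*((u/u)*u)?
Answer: -412153/32 ≈ -12880.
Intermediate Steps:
W(j, R) = -121/32 (W(j, R) = -121*1/32 = -121/32)
G(P) = 0
Q(u) = u (Q(u) = u + 0*((u/u)*u) = u + 0*(1*u) = u + 0*u = u + 0 = u)
t = -416729/32 (t = -121/32 - 13019 = -416729/32 ≈ -13023.)
t - Q(-143) = -416729/32 - 1*(-143) = -416729/32 + 143 = -412153/32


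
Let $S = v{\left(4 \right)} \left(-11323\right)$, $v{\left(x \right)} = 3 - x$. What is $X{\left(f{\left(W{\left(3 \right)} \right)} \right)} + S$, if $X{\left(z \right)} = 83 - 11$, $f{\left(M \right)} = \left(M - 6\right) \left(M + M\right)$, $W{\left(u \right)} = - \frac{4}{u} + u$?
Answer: $11395$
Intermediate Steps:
$W{\left(u \right)} = u - \frac{4}{u}$
$f{\left(M \right)} = 2 M \left(-6 + M\right)$ ($f{\left(M \right)} = \left(-6 + M\right) 2 M = 2 M \left(-6 + M\right)$)
$X{\left(z \right)} = 72$
$S = 11323$ ($S = \left(3 - 4\right) \left(-11323\right) = \left(-1\right) \left(-11323\right) = 11323$)
$X{\left(f{\left(W{\left(3 \right)} \right)} \right)} + S = 72 + 11323 = 11395$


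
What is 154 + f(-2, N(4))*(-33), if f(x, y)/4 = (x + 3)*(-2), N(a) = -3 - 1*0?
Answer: 418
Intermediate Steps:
N(a) = -3 (N(a) = -3 + 0 = -3)
f(x, y) = -24 - 8*x (f(x, y) = 4*((x + 3)*(-2)) = 4*((3 + x)*(-2)) = 4*(-6 - 2*x) = -24 - 8*x)
154 + f(-2, N(4))*(-33) = 154 + (-24 - 8*(-2))*(-33) = 154 + (-24 + 16)*(-33) = 154 - 8*(-33) = 154 + 264 = 418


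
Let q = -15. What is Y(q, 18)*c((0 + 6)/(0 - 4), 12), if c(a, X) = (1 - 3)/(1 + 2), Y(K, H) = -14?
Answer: 28/3 ≈ 9.3333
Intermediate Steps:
c(a, X) = -⅔ (c(a, X) = -2/3 = -2*⅓ = -⅔)
Y(q, 18)*c((0 + 6)/(0 - 4), 12) = -14*(-⅔) = 28/3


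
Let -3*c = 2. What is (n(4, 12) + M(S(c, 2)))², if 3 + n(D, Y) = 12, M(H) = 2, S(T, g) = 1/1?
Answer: 121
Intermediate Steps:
c = -⅔ (c = -⅓*2 = -⅔ ≈ -0.66667)
S(T, g) = 1
n(D, Y) = 9 (n(D, Y) = -3 + 12 = 9)
(n(4, 12) + M(S(c, 2)))² = (9 + 2)² = 11² = 121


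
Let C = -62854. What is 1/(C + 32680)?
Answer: -1/30174 ≈ -3.3141e-5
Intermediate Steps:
1/(C + 32680) = 1/(-62854 + 32680) = 1/(-30174) = -1/30174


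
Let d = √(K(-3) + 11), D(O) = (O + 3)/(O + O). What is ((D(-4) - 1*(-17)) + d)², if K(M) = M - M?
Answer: 19473/64 + 137*√11/4 ≈ 417.86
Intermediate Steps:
K(M) = 0
D(O) = (3 + O)/(2*O) (D(O) = (3 + O)/((2*O)) = (3 + O)*(1/(2*O)) = (3 + O)/(2*O))
d = √11 (d = √(0 + 11) = √11 ≈ 3.3166)
((D(-4) - 1*(-17)) + d)² = (((½)*(3 - 4)/(-4) - 1*(-17)) + √11)² = (((½)*(-¼)*(-1) + 17) + √11)² = ((⅛ + 17) + √11)² = (137/8 + √11)²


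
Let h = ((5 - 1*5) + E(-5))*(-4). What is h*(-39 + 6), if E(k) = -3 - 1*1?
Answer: -528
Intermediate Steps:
E(k) = -4 (E(k) = -3 - 1 = -4)
h = 16 (h = ((5 - 1*5) - 4)*(-4) = ((5 - 5) - 4)*(-4) = (0 - 4)*(-4) = -4*(-4) = 16)
h*(-39 + 6) = 16*(-39 + 6) = 16*(-33) = -528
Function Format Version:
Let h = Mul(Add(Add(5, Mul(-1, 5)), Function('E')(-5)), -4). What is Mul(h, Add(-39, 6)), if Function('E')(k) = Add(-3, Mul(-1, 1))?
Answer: -528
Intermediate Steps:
Function('E')(k) = -4 (Function('E')(k) = Add(-3, -1) = -4)
h = 16 (h = Mul(Add(Add(5, Mul(-1, 5)), -4), -4) = Mul(Add(Add(5, -5), -4), -4) = Mul(Add(0, -4), -4) = Mul(-4, -4) = 16)
Mul(h, Add(-39, 6)) = Mul(16, Add(-39, 6)) = Mul(16, -33) = -528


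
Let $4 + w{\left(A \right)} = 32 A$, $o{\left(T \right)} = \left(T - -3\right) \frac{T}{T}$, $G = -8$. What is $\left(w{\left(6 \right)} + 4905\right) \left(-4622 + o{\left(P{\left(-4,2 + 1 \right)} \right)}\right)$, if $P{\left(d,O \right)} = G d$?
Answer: $-23361591$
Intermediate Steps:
$P{\left(d,O \right)} = - 8 d$
$o{\left(T \right)} = 3 + T$ ($o{\left(T \right)} = \left(T + 3\right) 1 = \left(3 + T\right) 1 = 3 + T$)
$w{\left(A \right)} = -4 + 32 A$
$\left(w{\left(6 \right)} + 4905\right) \left(-4622 + o{\left(P{\left(-4,2 + 1 \right)} \right)}\right) = \left(\left(-4 + 32 \cdot 6\right) + 4905\right) \left(-4622 + \left(3 - -32\right)\right) = \left(\left(-4 + 192\right) + 4905\right) \left(-4622 + \left(3 + 32\right)\right) = \left(188 + 4905\right) \left(-4622 + 35\right) = 5093 \left(-4587\right) = -23361591$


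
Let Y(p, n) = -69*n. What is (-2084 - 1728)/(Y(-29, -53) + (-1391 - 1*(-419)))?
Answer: -3812/2685 ≈ -1.4197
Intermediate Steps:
(-2084 - 1728)/(Y(-29, -53) + (-1391 - 1*(-419))) = (-2084 - 1728)/(-69*(-53) + (-1391 - 1*(-419))) = -3812/(3657 + (-1391 + 419)) = -3812/(3657 - 972) = -3812/2685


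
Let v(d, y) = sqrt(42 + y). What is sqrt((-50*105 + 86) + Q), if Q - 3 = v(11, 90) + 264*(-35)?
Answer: sqrt(-14401 + 2*sqrt(33)) ≈ 119.96*I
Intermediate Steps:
Q = -9237 + 2*sqrt(33) (Q = 3 + (sqrt(42 + 90) + 264*(-35)) = 3 + (sqrt(132) - 9240) = 3 + (2*sqrt(33) - 9240) = 3 + (-9240 + 2*sqrt(33)) = -9237 + 2*sqrt(33) ≈ -9225.5)
sqrt((-50*105 + 86) + Q) = sqrt((-50*105 + 86) + (-9237 + 2*sqrt(33))) = sqrt((-5250 + 86) + (-9237 + 2*sqrt(33))) = sqrt(-5164 + (-9237 + 2*sqrt(33))) = sqrt(-14401 + 2*sqrt(33))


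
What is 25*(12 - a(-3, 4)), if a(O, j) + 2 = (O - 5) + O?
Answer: 625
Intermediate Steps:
a(O, j) = -7 + 2*O (a(O, j) = -2 + ((O - 5) + O) = -2 + ((-5 + O) + O) = -2 + (-5 + 2*O) = -7 + 2*O)
25*(12 - a(-3, 4)) = 25*(12 - (-7 + 2*(-3))) = 25*(12 - (-7 - 6)) = 25*(12 - 1*(-13)) = 25*(12 + 13) = 25*25 = 625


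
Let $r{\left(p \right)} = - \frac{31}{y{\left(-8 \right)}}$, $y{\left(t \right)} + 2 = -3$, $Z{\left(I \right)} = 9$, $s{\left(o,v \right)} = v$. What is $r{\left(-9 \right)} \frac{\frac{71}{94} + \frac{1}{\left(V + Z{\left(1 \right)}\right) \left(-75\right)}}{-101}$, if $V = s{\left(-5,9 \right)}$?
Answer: $- \frac{742109}{16021125} \approx -0.046321$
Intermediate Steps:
$V = 9$
$y{\left(t \right)} = -5$ ($y{\left(t \right)} = -2 - 3 = -5$)
$r{\left(p \right)} = \frac{31}{5}$ ($r{\left(p \right)} = - \frac{31}{-5} = \left(-31\right) \left(- \frac{1}{5}\right) = \frac{31}{5}$)
$r{\left(-9 \right)} \frac{\frac{71}{94} + \frac{1}{\left(V + Z{\left(1 \right)}\right) \left(-75\right)}}{-101} = \frac{31 \frac{\frac{71}{94} + \frac{1}{\left(9 + 9\right) \left(-75\right)}}{-101}}{5} = \frac{31 \left(71 \cdot \frac{1}{94} + \frac{1}{18} \left(- \frac{1}{75}\right)\right) \left(- \frac{1}{101}\right)}{5} = \frac{31 \left(\frac{71}{94} + \frac{1}{18} \left(- \frac{1}{75}\right)\right) \left(- \frac{1}{101}\right)}{5} = \frac{31 \left(\frac{71}{94} - \frac{1}{1350}\right) \left(- \frac{1}{101}\right)}{5} = \frac{31 \cdot \frac{23939}{31725} \left(- \frac{1}{101}\right)}{5} = \frac{31}{5} \left(- \frac{23939}{3204225}\right) = - \frac{742109}{16021125}$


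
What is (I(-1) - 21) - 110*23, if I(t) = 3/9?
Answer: -7652/3 ≈ -2550.7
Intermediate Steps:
I(t) = 1/3 (I(t) = 3*(1/9) = 1/3)
(I(-1) - 21) - 110*23 = (1/3 - 21) - 110*23 = -62/3 - 2530 = -7652/3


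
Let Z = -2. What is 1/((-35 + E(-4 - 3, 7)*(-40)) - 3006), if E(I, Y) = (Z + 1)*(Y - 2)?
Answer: -1/2841 ≈ -0.00035199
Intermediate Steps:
E(I, Y) = 2 - Y (E(I, Y) = (-2 + 1)*(Y - 2) = -(-2 + Y) = 2 - Y)
1/((-35 + E(-4 - 3, 7)*(-40)) - 3006) = 1/((-35 + (2 - 1*7)*(-40)) - 3006) = 1/((-35 + (2 - 7)*(-40)) - 3006) = 1/((-35 - 5*(-40)) - 3006) = 1/((-35 + 200) - 3006) = 1/(165 - 3006) = 1/(-2841) = -1/2841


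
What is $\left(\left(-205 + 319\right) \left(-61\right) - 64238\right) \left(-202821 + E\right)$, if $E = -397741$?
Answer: $42755209904$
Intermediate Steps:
$\left(\left(-205 + 319\right) \left(-61\right) - 64238\right) \left(-202821 + E\right) = \left(\left(-205 + 319\right) \left(-61\right) - 64238\right) \left(-202821 - 397741\right) = \left(114 \left(-61\right) - 64238\right) \left(-600562\right) = \left(-6954 - 64238\right) \left(-600562\right) = \left(-71192\right) \left(-600562\right) = 42755209904$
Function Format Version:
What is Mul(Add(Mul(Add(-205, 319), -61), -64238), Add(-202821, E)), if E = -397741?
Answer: 42755209904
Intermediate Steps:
Mul(Add(Mul(Add(-205, 319), -61), -64238), Add(-202821, E)) = Mul(Add(Mul(Add(-205, 319), -61), -64238), Add(-202821, -397741)) = Mul(Add(Mul(114, -61), -64238), -600562) = Mul(Add(-6954, -64238), -600562) = Mul(-71192, -600562) = 42755209904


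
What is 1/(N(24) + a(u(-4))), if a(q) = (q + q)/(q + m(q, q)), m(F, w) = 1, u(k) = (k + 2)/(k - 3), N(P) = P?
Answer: 9/220 ≈ 0.040909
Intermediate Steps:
u(k) = (2 + k)/(-3 + k)
a(q) = 2*q/(1 + q) (a(q) = (q + q)/(q + 1) = (2*q)/(1 + q) = 2*q/(1 + q))
1/(N(24) + a(u(-4))) = 1/(24 + 2*((2 - 4)/(-3 - 4))/(1 + (2 - 4)/(-3 - 4))) = 1/(24 + 2*(-2/(-7))/(1 - 2/(-7))) = 1/(24 + 2*(-1/7*(-2))/(1 - 1/7*(-2))) = 1/(24 + 2*(2/7)/(1 + 2/7)) = 1/(24 + 2*(2/7)/(9/7)) = 1/(24 + 2*(2/7)*(7/9)) = 1/(24 + 4/9) = 1/(220/9) = 9/220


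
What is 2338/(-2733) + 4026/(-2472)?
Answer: -2797099/1125996 ≈ -2.4841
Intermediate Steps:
2338/(-2733) + 4026/(-2472) = 2338*(-1/2733) + 4026*(-1/2472) = -2338/2733 - 671/412 = -2797099/1125996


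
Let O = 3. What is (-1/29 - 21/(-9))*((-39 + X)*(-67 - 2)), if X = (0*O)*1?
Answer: 179400/29 ≈ 6186.2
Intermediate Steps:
X = 0 (X = (0*3)*1 = 0*1 = 0)
(-1/29 - 21/(-9))*((-39 + X)*(-67 - 2)) = (-1/29 - 21/(-9))*((-39 + 0)*(-67 - 2)) = (-1*1/29 - 21*(-⅑))*(-39*(-69)) = (-1/29 + 7/3)*2691 = (200/87)*2691 = 179400/29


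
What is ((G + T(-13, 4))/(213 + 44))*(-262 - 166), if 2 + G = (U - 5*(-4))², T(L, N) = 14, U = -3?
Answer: -128828/257 ≈ -501.28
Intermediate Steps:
G = 287 (G = -2 + (-3 - 5*(-4))² = -2 + (-3 + 20)² = -2 + 17² = -2 + 289 = 287)
((G + T(-13, 4))/(213 + 44))*(-262 - 166) = ((287 + 14)/(213 + 44))*(-262 - 166) = (301/257)*(-428) = -128828/257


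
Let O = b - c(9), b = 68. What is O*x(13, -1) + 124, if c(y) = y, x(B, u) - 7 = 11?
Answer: 1186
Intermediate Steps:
x(B, u) = 18 (x(B, u) = 7 + 11 = 18)
O = 59 (O = 68 - 1*9 = 68 - 9 = 59)
O*x(13, -1) + 124 = 59*18 + 124 = 1062 + 124 = 1186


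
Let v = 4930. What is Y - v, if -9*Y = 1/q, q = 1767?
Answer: -78401791/15903 ≈ -4930.0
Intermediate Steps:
Y = -1/15903 (Y = -⅑/1767 = -⅑*1/1767 = -1/15903 ≈ -6.2881e-5)
Y - v = -1/15903 - 1*4930 = -1/15903 - 4930 = -78401791/15903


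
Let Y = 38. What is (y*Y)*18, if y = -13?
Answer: -8892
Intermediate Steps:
(y*Y)*18 = -13*38*18 = -494*18 = -8892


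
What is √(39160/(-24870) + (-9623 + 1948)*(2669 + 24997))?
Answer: I*√1313337456366042/2487 ≈ 14572.0*I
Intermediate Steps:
√(39160/(-24870) + (-9623 + 1948)*(2669 + 24997)) = √(39160*(-1/24870) - 7675*27666) = √(-3916/2487 - 212336550) = √(-528081003766/2487) = I*√1313337456366042/2487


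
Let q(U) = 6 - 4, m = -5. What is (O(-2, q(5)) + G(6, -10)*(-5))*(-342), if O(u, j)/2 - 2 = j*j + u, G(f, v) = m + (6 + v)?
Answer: -18126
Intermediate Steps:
G(f, v) = 1 + v (G(f, v) = -5 + (6 + v) = 1 + v)
q(U) = 2
O(u, j) = 4 + 2*u + 2*j² (O(u, j) = 4 + 2*(j*j + u) = 4 + 2*(j² + u) = 4 + 2*(u + j²) = 4 + (2*u + 2*j²) = 4 + 2*u + 2*j²)
(O(-2, q(5)) + G(6, -10)*(-5))*(-342) = ((4 + 2*(-2) + 2*2²) + (1 - 10)*(-5))*(-342) = ((4 - 4 + 2*4) - 9*(-5))*(-342) = ((4 - 4 + 8) + 45)*(-342) = (8 + 45)*(-342) = 53*(-342) = -18126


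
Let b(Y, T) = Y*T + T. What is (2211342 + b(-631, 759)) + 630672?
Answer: 2363844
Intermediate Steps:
b(Y, T) = T + T*Y (b(Y, T) = T*Y + T = T + T*Y)
(2211342 + b(-631, 759)) + 630672 = (2211342 + 759*(1 - 631)) + 630672 = (2211342 + 759*(-630)) + 630672 = (2211342 - 478170) + 630672 = 1733172 + 630672 = 2363844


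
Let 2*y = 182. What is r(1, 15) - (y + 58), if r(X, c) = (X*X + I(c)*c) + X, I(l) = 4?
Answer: -87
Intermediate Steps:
y = 91 (y = (1/2)*182 = 91)
r(X, c) = X + X**2 + 4*c (r(X, c) = (X*X + 4*c) + X = (X**2 + 4*c) + X = X + X**2 + 4*c)
r(1, 15) - (y + 58) = (1 + 1**2 + 4*15) - (91 + 58) = (1 + 1 + 60) - 1*149 = 62 - 149 = -87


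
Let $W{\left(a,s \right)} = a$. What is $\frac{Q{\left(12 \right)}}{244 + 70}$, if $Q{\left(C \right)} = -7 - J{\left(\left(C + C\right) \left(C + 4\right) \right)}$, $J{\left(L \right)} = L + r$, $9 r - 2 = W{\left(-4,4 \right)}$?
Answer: $- \frac{3517}{2826} \approx -1.2445$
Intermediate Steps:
$r = - \frac{2}{9}$ ($r = \frac{2}{9} + \frac{1}{9} \left(-4\right) = \frac{2}{9} - \frac{4}{9} = - \frac{2}{9} \approx -0.22222$)
$J{\left(L \right)} = - \frac{2}{9} + L$ ($J{\left(L \right)} = L - \frac{2}{9} = - \frac{2}{9} + L$)
$Q{\left(C \right)} = - \frac{61}{9} - 2 C \left(4 + C\right)$ ($Q{\left(C \right)} = -7 - \left(- \frac{2}{9} + \left(C + C\right) \left(C + 4\right)\right) = -7 - \left(- \frac{2}{9} + 2 C \left(4 + C\right)\right) = - \frac{61}{9} - 2 C \left(4 + C\right)$)
$\frac{Q{\left(12 \right)}}{244 + 70} = \frac{- \frac{61}{9} - 24 \left(4 + 12\right)}{244 + 70} = \frac{- \frac{61}{9} - 24 \cdot 16}{314} = \left(- \frac{61}{9} - 384\right) \frac{1}{314} = \left(- \frac{3517}{9}\right) \frac{1}{314} = - \frac{3517}{2826}$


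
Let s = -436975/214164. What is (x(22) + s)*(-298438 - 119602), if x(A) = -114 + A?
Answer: 2104837984130/53541 ≈ 3.9313e+7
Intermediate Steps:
s = -436975/214164 (s = -436975*1/214164 = -436975/214164 ≈ -2.0404)
(x(22) + s)*(-298438 - 119602) = ((-114 + 22) - 436975/214164)*(-298438 - 119602) = (-92 - 436975/214164)*(-418040) = -20140063/214164*(-418040) = 2104837984130/53541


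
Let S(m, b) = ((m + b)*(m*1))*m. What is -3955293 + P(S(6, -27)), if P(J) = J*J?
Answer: -3383757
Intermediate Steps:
S(m, b) = m²*(b + m) (S(m, b) = ((b + m)*m)*m = (m*(b + m))*m = m²*(b + m))
P(J) = J²
-3955293 + P(S(6, -27)) = -3955293 + (6²*(-27 + 6))² = -3955293 + (36*(-21))² = -3955293 + (-756)² = -3955293 + 571536 = -3383757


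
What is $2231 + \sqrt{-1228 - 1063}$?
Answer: $2231 + i \sqrt{2291} \approx 2231.0 + 47.864 i$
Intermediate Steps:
$2231 + \sqrt{-1228 - 1063} = 2231 + \sqrt{-2291} = 2231 + i \sqrt{2291}$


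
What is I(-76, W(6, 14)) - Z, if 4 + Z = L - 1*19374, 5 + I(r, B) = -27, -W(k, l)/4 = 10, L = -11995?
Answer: 31341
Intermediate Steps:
W(k, l) = -40 (W(k, l) = -4*10 = -40)
I(r, B) = -32 (I(r, B) = -5 - 27 = -32)
Z = -31373 (Z = -4 + (-11995 - 1*19374) = -4 + (-11995 - 19374) = -4 - 31369 = -31373)
I(-76, W(6, 14)) - Z = -32 - 1*(-31373) = -32 + 31373 = 31341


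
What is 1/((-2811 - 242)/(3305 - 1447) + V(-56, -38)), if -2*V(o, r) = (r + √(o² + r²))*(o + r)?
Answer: 6171237378/23894332347599 + 324503416*√1145/23894332347599 ≈ 0.00071782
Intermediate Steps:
V(o, r) = -(o + r)*(r + √(o² + r²))/2 (V(o, r) = -(r + √(o² + r²))*(o + r)/2 = -(o + r)*(r + √(o² + r²))/2)
1/((-2811 - 242)/(3305 - 1447) + V(-56, -38)) = 1/((-2811 - 242)/(3305 - 1447) + (-½*(-38)² - ½*(-56)*(-38) - ½*(-56)*√((-56)² + (-38)²) - ½*(-38)*√((-56)² + (-38)²))) = 1/(-3053/1858 + (-½*1444 - 1064 - ½*(-56)*√(3136 + 1444) - ½*(-38)*√(3136 + 1444))) = 1/(-3053*1/1858 + (-722 - 1064 - ½*(-56)*√4580 - ½*(-38)*√4580)) = 1/(-3053/1858 + (-722 - 1064 - ½*(-56)*2*√1145 - ½*(-38)*2*√1145)) = 1/(-3053/1858 + (-722 - 1064 + 56*√1145 + 38*√1145)) = 1/(-3053/1858 + (-1786 + 94*√1145)) = 1/(-3321441/1858 + 94*√1145)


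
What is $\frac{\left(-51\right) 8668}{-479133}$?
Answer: $\frac{147356}{159711} \approx 0.92264$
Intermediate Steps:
$\frac{\left(-51\right) 8668}{-479133} = \left(-442068\right) \left(- \frac{1}{479133}\right) = \frac{147356}{159711}$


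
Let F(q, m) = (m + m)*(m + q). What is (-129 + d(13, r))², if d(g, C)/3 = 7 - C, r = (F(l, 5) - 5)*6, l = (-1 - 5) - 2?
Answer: 272484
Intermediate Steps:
l = -8 (l = -6 - 2 = -8)
F(q, m) = 2*m*(m + q) (F(q, m) = (2*m)*(m + q) = 2*m*(m + q))
r = -210 (r = (2*5*(5 - 8) - 5)*6 = (2*5*(-3) - 5)*6 = (-30 - 5)*6 = -35*6 = -210)
d(g, C) = 21 - 3*C (d(g, C) = 3*(7 - C) = 21 - 3*C)
(-129 + d(13, r))² = (-129 + (21 - 3*(-210)))² = (-129 + (21 + 630))² = (-129 + 651)² = 522² = 272484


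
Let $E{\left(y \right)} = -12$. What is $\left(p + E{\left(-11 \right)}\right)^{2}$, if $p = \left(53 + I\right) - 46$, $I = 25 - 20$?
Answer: $0$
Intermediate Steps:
$I = 5$
$p = 12$ ($p = \left(53 + 5\right) - 46 = 58 - 46 = 12$)
$\left(p + E{\left(-11 \right)}\right)^{2} = \left(12 - 12\right)^{2} = 0^{2} = 0$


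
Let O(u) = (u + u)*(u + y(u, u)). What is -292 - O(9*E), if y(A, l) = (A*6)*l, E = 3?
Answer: -237946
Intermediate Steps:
y(A, l) = 6*A*l (y(A, l) = (6*A)*l = 6*A*l)
O(u) = 2*u*(u + 6*u²) (O(u) = (u + u)*(u + 6*u*u) = (2*u)*(u + 6*u²) = 2*u*(u + 6*u²))
-292 - O(9*E) = -292 - (9*3)²*(2 + 12*(9*3)) = -292 - 27²*(2 + 12*27) = -292 - 729*(2 + 324) = -292 - 729*326 = -292 - 1*237654 = -292 - 237654 = -237946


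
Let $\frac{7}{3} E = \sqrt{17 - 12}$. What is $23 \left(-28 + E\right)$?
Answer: $-644 + \frac{69 \sqrt{5}}{7} \approx -621.96$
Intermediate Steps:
$E = \frac{3 \sqrt{5}}{7}$ ($E = \frac{3 \sqrt{17 - 12}}{7} = \frac{3 \sqrt{5}}{7} \approx 0.95831$)
$23 \left(-28 + E\right) = 23 \left(-28 + \frac{3 \sqrt{5}}{7}\right) = -644 + \frac{69 \sqrt{5}}{7}$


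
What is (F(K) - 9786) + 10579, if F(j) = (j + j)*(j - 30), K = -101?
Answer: 27255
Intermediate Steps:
F(j) = 2*j*(-30 + j) (F(j) = (2*j)*(-30 + j) = 2*j*(-30 + j))
(F(K) - 9786) + 10579 = (2*(-101)*(-30 - 101) - 9786) + 10579 = (2*(-101)*(-131) - 9786) + 10579 = (26462 - 9786) + 10579 = 16676 + 10579 = 27255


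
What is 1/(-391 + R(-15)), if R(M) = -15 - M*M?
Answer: -1/631 ≈ -0.0015848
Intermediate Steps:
R(M) = -15 - M**2
1/(-391 + R(-15)) = 1/(-391 + (-15 - 1*(-15)**2)) = 1/(-391 + (-15 - 1*225)) = 1/(-391 + (-15 - 225)) = 1/(-391 - 240) = 1/(-631) = -1/631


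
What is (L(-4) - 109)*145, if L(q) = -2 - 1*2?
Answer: -16385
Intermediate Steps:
L(q) = -4 (L(q) = -2 - 2 = -4)
(L(-4) - 109)*145 = (-4 - 109)*145 = -113*145 = -16385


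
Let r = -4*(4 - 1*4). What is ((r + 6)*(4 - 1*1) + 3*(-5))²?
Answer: 9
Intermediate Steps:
r = 0 (r = -4*(4 - 4) = -4*0 = 0)
((r + 6)*(4 - 1*1) + 3*(-5))² = ((0 + 6)*(4 - 1*1) + 3*(-5))² = (6*(4 - 1) - 15)² = (6*3 - 15)² = (18 - 15)² = 3² = 9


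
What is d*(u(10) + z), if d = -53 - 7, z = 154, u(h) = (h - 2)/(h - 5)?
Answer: -9336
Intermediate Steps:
u(h) = (-2 + h)/(-5 + h)
d = -60
d*(u(10) + z) = -60*((-2 + 10)/(-5 + 10) + 154) = -60*(8/5 + 154) = -60*778/5 = -9336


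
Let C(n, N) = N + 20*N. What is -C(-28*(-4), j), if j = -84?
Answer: 1764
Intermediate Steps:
C(n, N) = 21*N
-C(-28*(-4), j) = -21*(-84) = -1*(-1764) = 1764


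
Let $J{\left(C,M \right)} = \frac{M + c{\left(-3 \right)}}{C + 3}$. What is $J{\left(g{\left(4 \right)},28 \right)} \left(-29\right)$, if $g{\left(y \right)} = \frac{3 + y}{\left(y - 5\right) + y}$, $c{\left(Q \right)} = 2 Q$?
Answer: $- \frac{957}{8} \approx -119.63$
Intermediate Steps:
$g{\left(y \right)} = \frac{3 + y}{-5 + 2 y}$ ($g{\left(y \right)} = \frac{3 + y}{\left(-5 + y\right) + y} = \frac{3 + y}{-5 + 2 y}$)
$J{\left(C,M \right)} = \frac{-6 + M}{3 + C}$ ($J{\left(C,M \right)} = \frac{M + 2 \left(-3\right)}{C + 3} = \frac{M - 6}{3 + C} = \frac{-6 + M}{3 + C}$)
$J{\left(g{\left(4 \right)},28 \right)} \left(-29\right) = \frac{-6 + 28}{3 + \frac{3 + 4}{-5 + 2 \cdot 4}} \left(-29\right) = \frac{1}{3 + \frac{1}{-5 + 8} \cdot 7} \cdot 22 \left(-29\right) = \frac{1}{3 + \frac{1}{3} \cdot 7} \cdot 22 \left(-29\right) = \frac{1}{3 + \frac{7}{3}} \cdot 22 \left(-29\right) = \frac{1}{\frac{16}{3}} \cdot 22 \left(-29\right) = \frac{3}{16} \cdot 22 \left(-29\right) = \frac{33}{8} \left(-29\right) = - \frac{957}{8}$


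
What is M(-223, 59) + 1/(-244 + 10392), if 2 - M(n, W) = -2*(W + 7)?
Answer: 1359833/10148 ≈ 134.00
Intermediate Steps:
M(n, W) = 16 + 2*W (M(n, W) = 2 - (-2)*(W + 7) = 2 - (-2)*(7 + W) = 2 - (-14 - 2*W) = 2 + (14 + 2*W) = 16 + 2*W)
M(-223, 59) + 1/(-244 + 10392) = (16 + 2*59) + 1/(-244 + 10392) = (16 + 118) + 1/10148 = 134 + 1/10148 = 1359833/10148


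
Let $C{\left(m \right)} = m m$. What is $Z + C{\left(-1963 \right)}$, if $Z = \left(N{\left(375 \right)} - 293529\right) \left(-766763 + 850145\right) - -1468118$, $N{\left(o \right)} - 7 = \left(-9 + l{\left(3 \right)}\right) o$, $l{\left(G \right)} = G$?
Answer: $-24656739417$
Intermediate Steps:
$C{\left(m \right)} = m^{2}$
$N{\left(o \right)} = 7 - 6 o$ ($N{\left(o \right)} = 7 + \left(-9 + 3\right) o = 7 - 6 o$)
$Z = -24660592786$ ($Z = \left(\left(7 - 2250\right) - 293529\right) \left(-766763 + 850145\right) - -1468118 = \left(\left(7 - 2250\right) - 293529\right) 83382 + 1468118 = \left(-2243 - 293529\right) 83382 + 1468118 = \left(-295772\right) 83382 + 1468118 = -24662060904 + 1468118 = -24660592786$)
$Z + C{\left(-1963 \right)} = -24660592786 + \left(-1963\right)^{2} = -24660592786 + 3853369 = -24656739417$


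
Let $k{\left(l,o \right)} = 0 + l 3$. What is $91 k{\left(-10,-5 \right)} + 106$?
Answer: $-2624$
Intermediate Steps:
$k{\left(l,o \right)} = 3 l$ ($k{\left(l,o \right)} = 0 + 3 l = 3 l$)
$91 k{\left(-10,-5 \right)} + 106 = 91 \cdot 3 \left(-10\right) + 106 = 91 \left(-30\right) + 106 = -2730 + 106 = -2624$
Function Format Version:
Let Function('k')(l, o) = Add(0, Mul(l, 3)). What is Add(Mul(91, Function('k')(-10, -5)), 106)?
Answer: -2624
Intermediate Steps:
Function('k')(l, o) = Mul(3, l) (Function('k')(l, o) = Add(0, Mul(3, l)) = Mul(3, l))
Add(Mul(91, Function('k')(-10, -5)), 106) = Add(Mul(91, Mul(3, -10)), 106) = Add(Mul(91, -30), 106) = Add(-2730, 106) = -2624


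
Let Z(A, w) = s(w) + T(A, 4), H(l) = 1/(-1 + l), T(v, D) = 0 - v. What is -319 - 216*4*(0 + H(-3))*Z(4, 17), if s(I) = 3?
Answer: -535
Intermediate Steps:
T(v, D) = -v
Z(A, w) = 3 - A
-319 - 216*4*(0 + H(-3))*Z(4, 17) = -319 - 216*4*(0 + 1/(-1 - 3))*(3 - 1*4) = -319 - 216*4*(0 + 1/(-4))*(3 - 4) = -319 - 216*4*(0 - ¼)*(-1) = -319 - 216*4*(-¼)*(-1) = -319 - (-216)*(-1) = -319 - 216*1 = -319 - 216 = -535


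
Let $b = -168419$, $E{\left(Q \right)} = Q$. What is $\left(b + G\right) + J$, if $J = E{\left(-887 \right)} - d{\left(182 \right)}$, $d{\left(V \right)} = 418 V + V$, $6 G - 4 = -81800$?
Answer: $- \frac{777590}{3} \approx -2.592 \cdot 10^{5}$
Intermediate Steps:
$G = - \frac{40898}{3}$ ($G = \frac{2}{3} + \frac{1}{6} \left(-81800\right) = \frac{2}{3} - \frac{40900}{3} = - \frac{40898}{3} \approx -13633.0$)
$d{\left(V \right)} = 419 V$
$J = -77145$ ($J = -887 - 419 \cdot 182 = -887 - 76258 = -77145$)
$\left(b + G\right) + J = \left(-168419 - \frac{40898}{3}\right) - 77145 = - \frac{546155}{3} - 77145 = - \frac{777590}{3}$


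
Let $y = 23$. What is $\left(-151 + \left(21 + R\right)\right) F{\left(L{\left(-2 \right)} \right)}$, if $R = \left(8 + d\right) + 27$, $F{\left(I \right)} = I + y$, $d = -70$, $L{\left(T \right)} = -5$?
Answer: $-2970$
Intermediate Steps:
$F{\left(I \right)} = 23 + I$ ($F{\left(I \right)} = I + 23 = 23 + I$)
$R = -35$ ($R = \left(8 - 70\right) + 27 = -62 + 27 = -35$)
$\left(-151 + \left(21 + R\right)\right) F{\left(L{\left(-2 \right)} \right)} = \left(-151 + \left(21 - 35\right)\right) \left(23 - 5\right) = \left(-151 - 14\right) 18 = \left(-165\right) 18 = -2970$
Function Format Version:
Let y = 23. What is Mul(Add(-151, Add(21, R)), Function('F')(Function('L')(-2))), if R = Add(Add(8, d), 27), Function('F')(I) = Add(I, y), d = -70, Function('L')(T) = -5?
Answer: -2970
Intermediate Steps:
Function('F')(I) = Add(23, I) (Function('F')(I) = Add(I, 23) = Add(23, I))
R = -35 (R = Add(Add(8, -70), 27) = Add(-62, 27) = -35)
Mul(Add(-151, Add(21, R)), Function('F')(Function('L')(-2))) = Mul(Add(-151, Add(21, -35)), Add(23, -5)) = Mul(Add(-151, -14), 18) = Mul(-165, 18) = -2970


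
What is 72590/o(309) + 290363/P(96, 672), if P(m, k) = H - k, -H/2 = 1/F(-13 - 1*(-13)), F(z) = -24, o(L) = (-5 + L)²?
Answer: -160712475463/372575104 ≈ -431.36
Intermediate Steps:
H = 1/12 (H = -2/(-24) = -2*(-1/24) = 1/12 ≈ 0.083333)
P(m, k) = 1/12 - k
72590/o(309) + 290363/P(96, 672) = 72590/((-5 + 309)²) + 290363/(1/12 - 1*672) = 72590/(304²) + 290363/(1/12 - 672) = 72590/92416 + 290363/(-8063/12) = 72590*(1/92416) + 290363*(-12/8063) = 36295/46208 - 3484356/8063 = -160712475463/372575104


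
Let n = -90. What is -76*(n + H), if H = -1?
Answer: 6916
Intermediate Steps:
-76*(n + H) = -76*(-90 - 1) = -76*(-91) = 6916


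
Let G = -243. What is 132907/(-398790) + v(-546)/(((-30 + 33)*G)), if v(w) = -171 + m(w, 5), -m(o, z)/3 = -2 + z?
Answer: -103321/1196370 ≈ -0.086362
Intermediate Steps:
m(o, z) = 6 - 3*z (m(o, z) = -3*(-2 + z) = 6 - 3*z)
v(w) = -180 (v(w) = -171 + (6 - 3*5) = -171 + (6 - 15) = -171 - 9 = -180)
132907/(-398790) + v(-546)/(((-30 + 33)*G)) = 132907/(-398790) - 180*(-1/(243*(-30 + 33))) = 132907*(-1/398790) - 180/(3*(-243)) = -132907/398790 - 180/(-729) = -132907/398790 - 180*(-1/729) = -132907/398790 + 20/81 = -103321/1196370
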